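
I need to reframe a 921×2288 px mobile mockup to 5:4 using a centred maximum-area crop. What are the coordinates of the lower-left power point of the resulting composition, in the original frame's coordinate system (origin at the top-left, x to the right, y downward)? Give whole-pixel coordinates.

921/2288 < 5/4, so the 5:4 crop keeps the full width 921 and trims height to 921 × 4/5 = 736.80 px.
Top offset = (2288 − 736.80)/2 = 775.60 px; left offset = 0.
Lower-left is one-third across and two-thirds down within the crop:
x = 0.00 + 1 × 921.00/3 ≈ 307; y = 775.60 + 2 × 736.80/3 ≈ 1267.

x = 307 px, y = 1267 px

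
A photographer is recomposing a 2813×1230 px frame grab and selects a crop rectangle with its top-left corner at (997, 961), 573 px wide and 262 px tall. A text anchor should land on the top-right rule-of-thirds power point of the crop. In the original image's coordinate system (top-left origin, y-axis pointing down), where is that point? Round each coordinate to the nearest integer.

One third of the crop width 573 is 191.00 px.
One third of the crop height 262 is 87.33 px.
The top-right point is two-thirds across and one-third down within the crop:
x = 997 + 2 × 191.00 ≈ 1379; y = 961 + 1 × 87.33 ≈ 1048.

x = 1379 px, y = 1048 px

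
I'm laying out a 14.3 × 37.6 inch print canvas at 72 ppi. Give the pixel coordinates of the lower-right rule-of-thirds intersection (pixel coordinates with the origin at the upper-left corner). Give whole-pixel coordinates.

(686, 1805)

In pixels the canvas is 14.3 × 72 = 1029.6 wide and 37.6 × 72 = 2707.2 tall.
The lower-right point is two-thirds across and two-thirds down:
x = 2 × 1029.6/3 ≈ 686; y = 2 × 2707.2/3 ≈ 1805.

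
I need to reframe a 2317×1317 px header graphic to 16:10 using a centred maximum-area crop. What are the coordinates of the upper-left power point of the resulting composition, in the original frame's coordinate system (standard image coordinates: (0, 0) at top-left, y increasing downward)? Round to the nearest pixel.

2317/1317 > 16/10, so the 16:10 crop keeps the full height 1317 and trims width to 1317 × 16/10 = 2107.20 px.
Left offset = (2317 − 2107.20)/2 = 104.90 px; top offset = 0.
Upper-left is one-third across and one-third down within the crop:
x = 104.90 + 1 × 2107.20/3 ≈ 807; y = 0.00 + 1 × 1317.00/3 ≈ 439.

(807, 439)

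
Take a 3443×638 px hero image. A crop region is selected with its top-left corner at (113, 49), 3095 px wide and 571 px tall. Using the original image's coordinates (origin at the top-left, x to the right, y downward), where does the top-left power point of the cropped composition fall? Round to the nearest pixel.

(1145, 239)

One third of the crop width 3095 is 1031.67 px.
One third of the crop height 571 is 190.33 px.
The top-left point is one-third across and one-third down within the crop:
x = 113 + 1 × 1031.67 ≈ 1145; y = 49 + 1 × 190.33 ≈ 239.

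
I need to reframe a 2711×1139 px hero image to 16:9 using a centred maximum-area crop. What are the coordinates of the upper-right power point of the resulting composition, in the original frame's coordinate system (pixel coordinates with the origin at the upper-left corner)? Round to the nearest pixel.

(1693, 380)

2711/1139 > 16/9, so the 16:9 crop keeps the full height 1139 and trims width to 1139 × 16/9 = 2024.89 px.
Left offset = (2711 − 2024.89)/2 = 343.06 px; top offset = 0.
Upper-right is two-thirds across and one-third down within the crop:
x = 343.06 + 2 × 2024.89/3 ≈ 1693; y = 0.00 + 1 × 1139.00/3 ≈ 380.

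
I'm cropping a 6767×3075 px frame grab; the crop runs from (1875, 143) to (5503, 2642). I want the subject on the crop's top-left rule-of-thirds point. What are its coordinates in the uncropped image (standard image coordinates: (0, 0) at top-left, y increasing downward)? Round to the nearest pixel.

x = 3084 px, y = 976 px

Crop width = 5503 − 1875 = 3628 px; one third is 1209.33 px.
Crop height = 2642 − 143 = 2499 px; one third is 833.00 px.
The top-left point is one-third across and one-third down within the crop:
x = 1875 + 1 × 1209.33 ≈ 3084; y = 143 + 1 × 833.00 ≈ 976.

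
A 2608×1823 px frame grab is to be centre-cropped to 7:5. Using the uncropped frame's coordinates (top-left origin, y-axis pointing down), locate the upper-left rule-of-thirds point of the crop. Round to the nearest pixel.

x = 879 px, y = 608 px

2608/1823 > 7/5, so the 7:5 crop keeps the full height 1823 and trims width to 1823 × 7/5 = 2552.20 px.
Left offset = (2608 − 2552.20)/2 = 27.90 px; top offset = 0.
Upper-left is one-third across and one-third down within the crop:
x = 27.90 + 1 × 2552.20/3 ≈ 879; y = 0.00 + 1 × 1823.00/3 ≈ 608.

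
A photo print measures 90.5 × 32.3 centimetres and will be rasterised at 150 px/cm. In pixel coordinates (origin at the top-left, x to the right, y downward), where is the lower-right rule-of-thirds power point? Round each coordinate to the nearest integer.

In pixels the canvas is 90.5 × 150 = 13575 wide and 32.3 × 150 = 4845 tall.
The lower-right point is two-thirds across and two-thirds down:
x = 2 × 13575/3 ≈ 9050; y = 2 × 4845/3 ≈ 3230.

x = 9050 px, y = 3230 px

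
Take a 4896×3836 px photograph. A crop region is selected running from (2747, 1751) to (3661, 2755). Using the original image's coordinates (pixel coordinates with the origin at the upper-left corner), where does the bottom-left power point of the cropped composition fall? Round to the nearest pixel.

x = 3052 px, y = 2420 px

Crop width = 3661 − 2747 = 914 px; one third is 304.67 px.
Crop height = 2755 − 1751 = 1004 px; one third is 334.67 px.
The bottom-left point is one-third across and two-thirds down within the crop:
x = 2747 + 1 × 304.67 ≈ 3052; y = 1751 + 2 × 334.67 ≈ 2420.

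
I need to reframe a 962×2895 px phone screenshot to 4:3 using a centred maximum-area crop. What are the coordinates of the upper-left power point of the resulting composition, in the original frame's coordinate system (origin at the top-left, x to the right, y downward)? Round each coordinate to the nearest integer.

962/2895 < 4/3, so the 4:3 crop keeps the full width 962 and trims height to 962 × 3/4 = 721.50 px.
Top offset = (2895 − 721.50)/2 = 1086.75 px; left offset = 0.
Upper-left is one-third across and one-third down within the crop:
x = 0.00 + 1 × 962.00/3 ≈ 321; y = 1086.75 + 1 × 721.50/3 ≈ 1327.

x = 321 px, y = 1327 px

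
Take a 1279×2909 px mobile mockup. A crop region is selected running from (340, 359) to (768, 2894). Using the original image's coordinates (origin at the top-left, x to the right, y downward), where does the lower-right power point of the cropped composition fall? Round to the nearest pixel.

Crop width = 768 − 340 = 428 px; one third is 142.67 px.
Crop height = 2894 − 359 = 2535 px; one third is 845.00 px.
The lower-right point is two-thirds across and two-thirds down within the crop:
x = 340 + 2 × 142.67 ≈ 625; y = 359 + 2 × 845.00 ≈ 2049.

x = 625 px, y = 2049 px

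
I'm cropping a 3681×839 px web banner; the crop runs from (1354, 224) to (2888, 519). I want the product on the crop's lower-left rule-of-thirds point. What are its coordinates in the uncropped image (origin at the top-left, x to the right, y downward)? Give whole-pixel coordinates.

x = 1865 px, y = 421 px

Crop width = 2888 − 1354 = 1534 px; one third is 511.33 px.
Crop height = 519 − 224 = 295 px; one third is 98.33 px.
The lower-left point is one-third across and two-thirds down within the crop:
x = 1354 + 1 × 511.33 ≈ 1865; y = 224 + 2 × 98.33 ≈ 421.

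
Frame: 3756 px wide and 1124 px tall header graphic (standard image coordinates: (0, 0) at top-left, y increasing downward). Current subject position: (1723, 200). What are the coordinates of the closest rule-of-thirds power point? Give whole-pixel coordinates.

Third lines: x ∈ {1252, 2504}, y ∈ {375, 749}.
1723 is closer to x = 1252; 200 is closer to y = 375.
So the nearest intersection is the upper-left power point.

x = 1252 px, y = 375 px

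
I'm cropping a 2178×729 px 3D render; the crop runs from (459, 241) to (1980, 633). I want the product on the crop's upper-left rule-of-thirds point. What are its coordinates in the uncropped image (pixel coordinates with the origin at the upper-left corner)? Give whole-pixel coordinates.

Crop width = 1980 − 459 = 1521 px; one third is 507.00 px.
Crop height = 633 − 241 = 392 px; one third is 130.67 px.
The upper-left point is one-third across and one-third down within the crop:
x = 459 + 1 × 507.00 ≈ 966; y = 241 + 1 × 130.67 ≈ 372.

x = 966 px, y = 372 px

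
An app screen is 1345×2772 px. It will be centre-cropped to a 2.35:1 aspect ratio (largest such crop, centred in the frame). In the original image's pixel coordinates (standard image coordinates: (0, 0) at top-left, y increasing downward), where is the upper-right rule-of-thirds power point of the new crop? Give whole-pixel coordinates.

1345/2772 < 2.35/1, so the 2.35:1 crop keeps the full width 1345 and trims height to 1345 × 1/2.35 = 572.34 px.
Top offset = (2772 − 572.34)/2 = 1099.83 px; left offset = 0.
Upper-right is two-thirds across and one-third down within the crop:
x = 0.00 + 2 × 1345.00/3 ≈ 897; y = 1099.83 + 1 × 572.34/3 ≈ 1291.

x = 897 px, y = 1291 px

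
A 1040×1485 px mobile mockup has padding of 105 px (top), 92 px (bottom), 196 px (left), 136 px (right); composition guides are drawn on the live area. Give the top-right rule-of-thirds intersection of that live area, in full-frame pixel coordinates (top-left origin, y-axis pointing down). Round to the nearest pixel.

(668, 534)

Content width = 1040 − 196 − 136 = 708 px; content height = 1485 − 105 − 92 = 1288 px.
Top-right is two-thirds across and one-third down within the live area.
x = 196 + 2 × 708/3 = 196 + 472.00 ≈ 668
y = 105 + 1 × 1288/3 = 105 + 429.33 ≈ 534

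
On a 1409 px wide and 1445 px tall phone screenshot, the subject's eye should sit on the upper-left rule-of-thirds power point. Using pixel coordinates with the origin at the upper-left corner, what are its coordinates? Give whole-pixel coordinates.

The upper-left point sits one-third of the way across and one-third of the way down.
x = 1 × 1409/3 ≈ 470; y = 1 × 1445/3 ≈ 482.

(470, 482)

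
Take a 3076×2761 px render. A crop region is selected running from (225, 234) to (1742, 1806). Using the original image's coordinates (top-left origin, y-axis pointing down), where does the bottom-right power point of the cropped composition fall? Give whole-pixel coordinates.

(1236, 1282)

Crop width = 1742 − 225 = 1517 px; one third is 505.67 px.
Crop height = 1806 − 234 = 1572 px; one third is 524.00 px.
The bottom-right point is two-thirds across and two-thirds down within the crop:
x = 225 + 2 × 505.67 ≈ 1236; y = 234 + 2 × 524.00 ≈ 1282.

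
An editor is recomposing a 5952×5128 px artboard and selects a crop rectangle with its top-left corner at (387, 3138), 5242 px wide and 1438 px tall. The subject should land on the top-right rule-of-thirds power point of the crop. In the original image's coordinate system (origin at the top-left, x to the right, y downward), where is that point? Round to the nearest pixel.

One third of the crop width 5242 is 1747.33 px.
One third of the crop height 1438 is 479.33 px.
The top-right point is two-thirds across and one-third down within the crop:
x = 387 + 2 × 1747.33 ≈ 3882; y = 3138 + 1 × 479.33 ≈ 3617.

(3882, 3617)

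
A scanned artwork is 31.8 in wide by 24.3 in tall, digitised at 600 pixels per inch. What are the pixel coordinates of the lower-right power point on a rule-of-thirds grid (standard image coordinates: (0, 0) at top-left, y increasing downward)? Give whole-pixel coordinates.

In pixels the canvas is 31.8 × 600 = 19080 wide and 24.3 × 600 = 14580 tall.
The lower-right point is two-thirds across and two-thirds down:
x = 2 × 19080/3 ≈ 12720; y = 2 × 14580/3 ≈ 9720.

(12720, 9720)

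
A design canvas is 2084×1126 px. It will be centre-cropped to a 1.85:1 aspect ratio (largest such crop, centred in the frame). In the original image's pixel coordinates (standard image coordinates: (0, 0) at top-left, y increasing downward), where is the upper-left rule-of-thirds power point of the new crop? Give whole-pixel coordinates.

2084/1126 > 1.85/1, so the 1.85:1 crop keeps the full height 1126 and trims width to 1126 × 1.85/1 = 2083.10 px.
Left offset = (2084 − 2083.10)/2 = 0.45 px; top offset = 0.
Upper-left is one-third across and one-third down within the crop:
x = 0.45 + 1 × 2083.10/3 ≈ 695; y = 0.00 + 1 × 1126.00/3 ≈ 375.

x = 695 px, y = 375 px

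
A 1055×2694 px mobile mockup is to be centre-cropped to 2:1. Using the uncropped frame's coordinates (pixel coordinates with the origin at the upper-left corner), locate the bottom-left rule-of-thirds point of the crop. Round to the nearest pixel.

(352, 1435)

1055/2694 < 2/1, so the 2:1 crop keeps the full width 1055 and trims height to 1055 × 1/2 = 527.50 px.
Top offset = (2694 − 527.50)/2 = 1083.25 px; left offset = 0.
Bottom-left is one-third across and two-thirds down within the crop:
x = 0.00 + 1 × 1055.00/3 ≈ 352; y = 1083.25 + 2 × 527.50/3 ≈ 1435.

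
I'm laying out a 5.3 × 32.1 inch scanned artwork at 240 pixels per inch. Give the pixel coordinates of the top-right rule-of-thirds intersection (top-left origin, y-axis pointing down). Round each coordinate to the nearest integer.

(848, 2568)

In pixels the canvas is 5.3 × 240 = 1272 wide and 32.1 × 240 = 7704 tall.
The top-right point is two-thirds across and one-third down:
x = 2 × 1272/3 ≈ 848; y = 1 × 7704/3 ≈ 2568.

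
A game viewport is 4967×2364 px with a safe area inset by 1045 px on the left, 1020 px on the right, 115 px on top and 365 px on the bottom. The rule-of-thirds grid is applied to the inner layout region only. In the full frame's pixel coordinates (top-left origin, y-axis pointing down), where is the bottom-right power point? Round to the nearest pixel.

(2980, 1371)

Content width = 4967 − 1045 − 1020 = 2902 px; content height = 2364 − 115 − 365 = 1884 px.
Bottom-right is two-thirds across and two-thirds down within the inner layout region.
x = 1045 + 2 × 2902/3 = 1045 + 1934.67 ≈ 2980
y = 115 + 2 × 1884/3 = 115 + 1256.00 ≈ 1371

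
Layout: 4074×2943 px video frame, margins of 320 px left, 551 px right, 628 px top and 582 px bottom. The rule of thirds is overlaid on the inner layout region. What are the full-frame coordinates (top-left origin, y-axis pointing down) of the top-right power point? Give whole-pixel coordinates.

Content width = 4074 − 320 − 551 = 3203 px; content height = 2943 − 628 − 582 = 1733 px.
Top-right is two-thirds across and one-third down within the inner layout region.
x = 320 + 2 × 3203/3 = 320 + 2135.33 ≈ 2455
y = 628 + 1 × 1733/3 = 628 + 577.67 ≈ 1206

(2455, 1206)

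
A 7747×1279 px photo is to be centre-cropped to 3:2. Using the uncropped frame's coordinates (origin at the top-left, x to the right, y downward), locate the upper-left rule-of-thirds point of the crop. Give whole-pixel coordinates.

7747/1279 > 3/2, so the 3:2 crop keeps the full height 1279 and trims width to 1279 × 3/2 = 1918.50 px.
Left offset = (7747 − 1918.50)/2 = 2914.25 px; top offset = 0.
Upper-left is one-third across and one-third down within the crop:
x = 2914.25 + 1 × 1918.50/3 ≈ 3554; y = 0.00 + 1 × 1279.00/3 ≈ 426.

(3554, 426)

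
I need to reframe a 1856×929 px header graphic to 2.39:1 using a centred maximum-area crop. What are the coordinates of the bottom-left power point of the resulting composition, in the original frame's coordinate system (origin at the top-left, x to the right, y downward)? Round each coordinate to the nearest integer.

(619, 594)

1856/929 < 2.39/1, so the 2.39:1 crop keeps the full width 1856 and trims height to 1856 × 1/2.39 = 776.57 px.
Top offset = (929 − 776.57)/2 = 76.22 px; left offset = 0.
Bottom-left is one-third across and two-thirds down within the crop:
x = 0.00 + 1 × 1856.00/3 ≈ 619; y = 76.22 + 2 × 776.57/3 ≈ 594.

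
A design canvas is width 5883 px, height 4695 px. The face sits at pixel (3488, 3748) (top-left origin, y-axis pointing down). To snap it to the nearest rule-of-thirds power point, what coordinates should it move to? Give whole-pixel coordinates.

x = 3922 px, y = 3130 px

Third lines: x ∈ {1961, 3922}, y ∈ {1565, 3130}.
3488 is closer to x = 3922; 3748 is closer to y = 3130.
So the nearest intersection is the lower-right power point.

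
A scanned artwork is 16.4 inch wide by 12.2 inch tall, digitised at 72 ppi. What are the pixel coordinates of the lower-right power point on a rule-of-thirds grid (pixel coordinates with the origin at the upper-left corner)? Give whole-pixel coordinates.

In pixels the canvas is 16.4 × 72 = 1180.8 wide and 12.2 × 72 = 878.4 tall.
The lower-right point is two-thirds across and two-thirds down:
x = 2 × 1180.8/3 ≈ 787; y = 2 × 878.4/3 ≈ 586.

x = 787 px, y = 586 px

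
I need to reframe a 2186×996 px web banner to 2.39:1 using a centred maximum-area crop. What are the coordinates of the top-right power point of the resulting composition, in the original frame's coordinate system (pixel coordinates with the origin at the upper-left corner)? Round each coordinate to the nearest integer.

x = 1457 px, y = 346 px

2186/996 < 2.39/1, so the 2.39:1 crop keeps the full width 2186 and trims height to 2186 × 1/2.39 = 914.64 px.
Top offset = (996 − 914.64)/2 = 40.68 px; left offset = 0.
Top-right is two-thirds across and one-third down within the crop:
x = 0.00 + 2 × 2186.00/3 ≈ 1457; y = 40.68 + 1 × 914.64/3 ≈ 346.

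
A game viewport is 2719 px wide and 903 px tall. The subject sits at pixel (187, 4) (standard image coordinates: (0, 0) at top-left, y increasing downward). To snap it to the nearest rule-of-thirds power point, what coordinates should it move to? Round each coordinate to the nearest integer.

Third lines: x ∈ {906, 1813}, y ∈ {301, 602}.
187 is closer to x = 906; 4 is closer to y = 301.
So the nearest intersection is the upper-left power point.

x = 906 px, y = 301 px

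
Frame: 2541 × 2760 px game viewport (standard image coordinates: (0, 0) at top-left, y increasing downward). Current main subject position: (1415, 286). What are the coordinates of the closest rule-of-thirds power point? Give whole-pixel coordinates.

x = 1694 px, y = 920 px

Third lines: x ∈ {847, 1694}, y ∈ {920, 1840}.
1415 is closer to x = 1694; 286 is closer to y = 920.
So the nearest intersection is the upper-right power point.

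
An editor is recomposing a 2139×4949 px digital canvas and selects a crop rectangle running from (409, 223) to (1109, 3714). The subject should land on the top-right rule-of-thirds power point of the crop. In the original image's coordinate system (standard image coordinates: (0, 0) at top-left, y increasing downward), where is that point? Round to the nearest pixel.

(876, 1387)

Crop width = 1109 − 409 = 700 px; one third is 233.33 px.
Crop height = 3714 − 223 = 3491 px; one third is 1163.67 px.
The top-right point is two-thirds across and one-third down within the crop:
x = 409 + 2 × 233.33 ≈ 876; y = 223 + 1 × 1163.67 ≈ 1387.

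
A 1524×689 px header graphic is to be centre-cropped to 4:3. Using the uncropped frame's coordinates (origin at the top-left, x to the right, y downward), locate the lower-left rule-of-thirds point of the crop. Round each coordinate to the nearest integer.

1524/689 > 4/3, so the 4:3 crop keeps the full height 689 and trims width to 689 × 4/3 = 918.67 px.
Left offset = (1524 − 918.67)/2 = 302.67 px; top offset = 0.
Lower-left is one-third across and two-thirds down within the crop:
x = 302.67 + 1 × 918.67/3 ≈ 609; y = 0.00 + 2 × 689.00/3 ≈ 459.

(609, 459)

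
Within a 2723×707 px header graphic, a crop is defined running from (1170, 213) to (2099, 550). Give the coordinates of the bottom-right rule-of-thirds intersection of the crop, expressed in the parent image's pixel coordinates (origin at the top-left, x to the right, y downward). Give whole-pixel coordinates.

x = 1789 px, y = 438 px

Crop width = 2099 − 1170 = 929 px; one third is 309.67 px.
Crop height = 550 − 213 = 337 px; one third is 112.33 px.
The bottom-right point is two-thirds across and two-thirds down within the crop:
x = 1170 + 2 × 309.67 ≈ 1789; y = 213 + 2 × 112.33 ≈ 438.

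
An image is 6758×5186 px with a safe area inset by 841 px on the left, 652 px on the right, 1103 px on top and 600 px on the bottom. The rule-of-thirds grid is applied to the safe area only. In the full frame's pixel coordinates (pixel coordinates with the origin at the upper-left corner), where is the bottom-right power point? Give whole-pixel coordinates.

x = 4351 px, y = 3425 px

Content width = 6758 − 841 − 652 = 5265 px; content height = 5186 − 1103 − 600 = 3483 px.
Bottom-right is two-thirds across and two-thirds down within the safe area.
x = 841 + 2 × 5265/3 = 841 + 3510.00 ≈ 4351
y = 1103 + 2 × 3483/3 = 1103 + 2322.00 ≈ 3425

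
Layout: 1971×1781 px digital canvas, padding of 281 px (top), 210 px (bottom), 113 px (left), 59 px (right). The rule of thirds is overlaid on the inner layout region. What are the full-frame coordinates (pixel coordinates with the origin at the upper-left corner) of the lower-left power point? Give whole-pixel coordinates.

Content width = 1971 − 113 − 59 = 1799 px; content height = 1781 − 281 − 210 = 1290 px.
Lower-left is one-third across and two-thirds down within the inner layout region.
x = 113 + 1 × 1799/3 = 113 + 599.67 ≈ 713
y = 281 + 2 × 1290/3 = 281 + 860.00 ≈ 1141

x = 713 px, y = 1141 px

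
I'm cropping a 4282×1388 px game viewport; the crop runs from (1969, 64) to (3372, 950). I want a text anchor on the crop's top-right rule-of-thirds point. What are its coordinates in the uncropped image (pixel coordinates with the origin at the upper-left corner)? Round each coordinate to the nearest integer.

Crop width = 3372 − 1969 = 1403 px; one third is 467.67 px.
Crop height = 950 − 64 = 886 px; one third is 295.33 px.
The top-right point is two-thirds across and one-third down within the crop:
x = 1969 + 2 × 467.67 ≈ 2904; y = 64 + 1 × 295.33 ≈ 359.

x = 2904 px, y = 359 px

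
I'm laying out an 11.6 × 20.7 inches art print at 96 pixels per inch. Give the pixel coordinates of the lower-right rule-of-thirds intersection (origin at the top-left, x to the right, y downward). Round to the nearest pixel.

In pixels the canvas is 11.6 × 96 = 1113.6 wide and 20.7 × 96 = 1987.2 tall.
The lower-right point is two-thirds across and two-thirds down:
x = 2 × 1113.6/3 ≈ 742; y = 2 × 1987.2/3 ≈ 1325.

x = 742 px, y = 1325 px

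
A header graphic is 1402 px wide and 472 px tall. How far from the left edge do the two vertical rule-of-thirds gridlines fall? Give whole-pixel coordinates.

1402 / 3 = 467.33, so the vertical lines sit at one and two thirds of 1402.

467 px and 935 px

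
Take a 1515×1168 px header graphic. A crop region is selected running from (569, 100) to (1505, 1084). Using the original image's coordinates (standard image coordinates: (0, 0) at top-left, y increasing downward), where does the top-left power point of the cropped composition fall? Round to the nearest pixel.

(881, 428)

Crop width = 1505 − 569 = 936 px; one third is 312.00 px.
Crop height = 1084 − 100 = 984 px; one third is 328.00 px.
The top-left point is one-third across and one-third down within the crop:
x = 569 + 1 × 312.00 ≈ 881; y = 100 + 1 × 328.00 ≈ 428.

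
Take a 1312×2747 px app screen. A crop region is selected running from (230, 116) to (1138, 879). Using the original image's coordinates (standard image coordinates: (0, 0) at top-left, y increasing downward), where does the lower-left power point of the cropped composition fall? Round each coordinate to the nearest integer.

Crop width = 1138 − 230 = 908 px; one third is 302.67 px.
Crop height = 879 − 116 = 763 px; one third is 254.33 px.
The lower-left point is one-third across and two-thirds down within the crop:
x = 230 + 1 × 302.67 ≈ 533; y = 116 + 2 × 254.33 ≈ 625.

x = 533 px, y = 625 px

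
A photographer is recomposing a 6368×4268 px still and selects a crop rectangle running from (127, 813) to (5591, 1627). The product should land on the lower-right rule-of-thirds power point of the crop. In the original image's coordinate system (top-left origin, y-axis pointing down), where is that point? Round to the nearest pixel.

x = 3770 px, y = 1356 px

Crop width = 5591 − 127 = 5464 px; one third is 1821.33 px.
Crop height = 1627 − 813 = 814 px; one third is 271.33 px.
The lower-right point is two-thirds across and two-thirds down within the crop:
x = 127 + 2 × 1821.33 ≈ 3770; y = 813 + 2 × 271.33 ≈ 1356.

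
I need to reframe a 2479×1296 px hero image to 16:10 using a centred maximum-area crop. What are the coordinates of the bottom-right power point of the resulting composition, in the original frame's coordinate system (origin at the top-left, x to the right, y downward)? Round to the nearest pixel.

2479/1296 > 16/10, so the 16:10 crop keeps the full height 1296 and trims width to 1296 × 16/10 = 2073.60 px.
Left offset = (2479 − 2073.60)/2 = 202.70 px; top offset = 0.
Bottom-right is two-thirds across and two-thirds down within the crop:
x = 202.70 + 2 × 2073.60/3 ≈ 1585; y = 0.00 + 2 × 1296.00/3 ≈ 864.

(1585, 864)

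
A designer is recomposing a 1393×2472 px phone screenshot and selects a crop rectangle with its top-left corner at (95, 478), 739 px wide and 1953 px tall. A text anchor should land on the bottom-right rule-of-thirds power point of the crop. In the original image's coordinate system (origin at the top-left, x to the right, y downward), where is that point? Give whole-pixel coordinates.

One third of the crop width 739 is 246.33 px.
One third of the crop height 1953 is 651.00 px.
The bottom-right point is two-thirds across and two-thirds down within the crop:
x = 95 + 2 × 246.33 ≈ 588; y = 478 + 2 × 651.00 ≈ 1780.

x = 588 px, y = 1780 px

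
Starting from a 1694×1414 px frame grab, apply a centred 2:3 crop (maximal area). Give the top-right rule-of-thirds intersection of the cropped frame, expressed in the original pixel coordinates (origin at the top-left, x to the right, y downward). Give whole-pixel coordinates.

1694/1414 > 2/3, so the 2:3 crop keeps the full height 1414 and trims width to 1414 × 2/3 = 942.67 px.
Left offset = (1694 − 942.67)/2 = 375.67 px; top offset = 0.
Top-right is two-thirds across and one-third down within the crop:
x = 375.67 + 2 × 942.67/3 ≈ 1004; y = 0.00 + 1 × 1414.00/3 ≈ 471.

(1004, 471)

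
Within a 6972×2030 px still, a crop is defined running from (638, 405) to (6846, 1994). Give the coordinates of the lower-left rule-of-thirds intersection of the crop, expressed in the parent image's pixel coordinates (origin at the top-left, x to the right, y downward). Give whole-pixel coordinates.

(2707, 1464)

Crop width = 6846 − 638 = 6208 px; one third is 2069.33 px.
Crop height = 1994 − 405 = 1589 px; one third is 529.67 px.
The lower-left point is one-third across and two-thirds down within the crop:
x = 638 + 1 × 2069.33 ≈ 2707; y = 405 + 2 × 529.67 ≈ 1464.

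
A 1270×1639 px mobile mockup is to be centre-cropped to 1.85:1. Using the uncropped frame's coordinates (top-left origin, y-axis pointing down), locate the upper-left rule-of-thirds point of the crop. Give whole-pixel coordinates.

x = 423 px, y = 705 px

1270/1639 < 1.85/1, so the 1.85:1 crop keeps the full width 1270 and trims height to 1270 × 1/1.85 = 686.49 px.
Top offset = (1639 − 686.49)/2 = 476.26 px; left offset = 0.
Upper-left is one-third across and one-third down within the crop:
x = 0.00 + 1 × 1270.00/3 ≈ 423; y = 476.26 + 1 × 686.49/3 ≈ 705.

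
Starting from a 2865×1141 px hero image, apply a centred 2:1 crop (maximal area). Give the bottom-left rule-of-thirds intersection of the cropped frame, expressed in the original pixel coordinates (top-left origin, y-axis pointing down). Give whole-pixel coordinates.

(1052, 761)

2865/1141 > 2/1, so the 2:1 crop keeps the full height 1141 and trims width to 1141 × 2/1 = 2282.00 px.
Left offset = (2865 − 2282.00)/2 = 291.50 px; top offset = 0.
Bottom-left is one-third across and two-thirds down within the crop:
x = 291.50 + 1 × 2282.00/3 ≈ 1052; y = 0.00 + 2 × 1141.00/3 ≈ 761.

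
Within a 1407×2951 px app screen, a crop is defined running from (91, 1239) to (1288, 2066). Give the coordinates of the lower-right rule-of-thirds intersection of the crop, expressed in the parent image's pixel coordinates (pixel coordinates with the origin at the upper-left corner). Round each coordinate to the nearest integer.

x = 889 px, y = 1790 px

Crop width = 1288 − 91 = 1197 px; one third is 399.00 px.
Crop height = 2066 − 1239 = 827 px; one third is 275.67 px.
The lower-right point is two-thirds across and two-thirds down within the crop:
x = 91 + 2 × 399.00 ≈ 889; y = 1239 + 2 × 275.67 ≈ 1790.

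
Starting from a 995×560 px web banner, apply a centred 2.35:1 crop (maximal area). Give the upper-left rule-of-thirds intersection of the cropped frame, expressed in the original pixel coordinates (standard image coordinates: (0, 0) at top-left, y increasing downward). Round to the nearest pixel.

995/560 < 2.35/1, so the 2.35:1 crop keeps the full width 995 and trims height to 995 × 1/2.35 = 423.40 px.
Top offset = (560 − 423.40)/2 = 68.30 px; left offset = 0.
Upper-left is one-third across and one-third down within the crop:
x = 0.00 + 1 × 995.00/3 ≈ 332; y = 68.30 + 1 × 423.40/3 ≈ 209.

x = 332 px, y = 209 px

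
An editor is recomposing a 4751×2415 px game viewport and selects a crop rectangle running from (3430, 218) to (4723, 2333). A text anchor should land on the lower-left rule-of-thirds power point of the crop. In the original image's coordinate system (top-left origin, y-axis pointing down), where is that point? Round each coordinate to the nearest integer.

x = 3861 px, y = 1628 px

Crop width = 4723 − 3430 = 1293 px; one third is 431.00 px.
Crop height = 2333 − 218 = 2115 px; one third is 705.00 px.
The lower-left point is one-third across and two-thirds down within the crop:
x = 3430 + 1 × 431.00 ≈ 3861; y = 218 + 2 × 705.00 ≈ 1628.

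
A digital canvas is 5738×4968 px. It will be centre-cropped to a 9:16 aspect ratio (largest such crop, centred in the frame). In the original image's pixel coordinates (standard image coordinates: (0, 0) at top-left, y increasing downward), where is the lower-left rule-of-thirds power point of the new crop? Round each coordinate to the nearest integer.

5738/4968 > 9/16, so the 9:16 crop keeps the full height 4968 and trims width to 4968 × 9/16 = 2794.50 px.
Left offset = (5738 − 2794.50)/2 = 1471.75 px; top offset = 0.
Lower-left is one-third across and two-thirds down within the crop:
x = 1471.75 + 1 × 2794.50/3 ≈ 2403; y = 0.00 + 2 × 4968.00/3 ≈ 3312.

(2403, 3312)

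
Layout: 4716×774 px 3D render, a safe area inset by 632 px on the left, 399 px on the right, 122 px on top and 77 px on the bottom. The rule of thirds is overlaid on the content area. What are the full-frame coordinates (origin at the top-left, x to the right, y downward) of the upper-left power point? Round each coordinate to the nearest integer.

(1860, 314)

Content width = 4716 − 632 − 399 = 3685 px; content height = 774 − 122 − 77 = 575 px.
Upper-left is one-third across and one-third down within the content area.
x = 632 + 1 × 3685/3 = 632 + 1228.33 ≈ 1860
y = 122 + 1 × 575/3 = 122 + 191.67 ≈ 314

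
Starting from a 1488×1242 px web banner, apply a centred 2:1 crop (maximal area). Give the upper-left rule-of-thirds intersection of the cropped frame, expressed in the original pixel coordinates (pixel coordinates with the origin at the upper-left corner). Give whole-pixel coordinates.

x = 496 px, y = 497 px

1488/1242 < 2/1, so the 2:1 crop keeps the full width 1488 and trims height to 1488 × 1/2 = 744.00 px.
Top offset = (1242 − 744.00)/2 = 249.00 px; left offset = 0.
Upper-left is one-third across and one-third down within the crop:
x = 0.00 + 1 × 1488.00/3 ≈ 496; y = 249.00 + 1 × 744.00/3 ≈ 497.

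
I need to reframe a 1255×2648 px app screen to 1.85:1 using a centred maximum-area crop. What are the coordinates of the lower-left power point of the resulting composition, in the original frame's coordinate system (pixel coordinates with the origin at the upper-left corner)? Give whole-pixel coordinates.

(418, 1437)

1255/2648 < 1.85/1, so the 1.85:1 crop keeps the full width 1255 and trims height to 1255 × 1/1.85 = 678.38 px.
Top offset = (2648 − 678.38)/2 = 984.81 px; left offset = 0.
Lower-left is one-third across and two-thirds down within the crop:
x = 0.00 + 1 × 1255.00/3 ≈ 418; y = 984.81 + 2 × 678.38/3 ≈ 1437.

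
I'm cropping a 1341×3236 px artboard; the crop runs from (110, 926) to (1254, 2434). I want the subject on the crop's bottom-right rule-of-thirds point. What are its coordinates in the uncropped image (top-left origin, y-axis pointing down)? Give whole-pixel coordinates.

(873, 1931)

Crop width = 1254 − 110 = 1144 px; one third is 381.33 px.
Crop height = 2434 − 926 = 1508 px; one third is 502.67 px.
The bottom-right point is two-thirds across and two-thirds down within the crop:
x = 110 + 2 × 381.33 ≈ 873; y = 926 + 2 × 502.67 ≈ 1931.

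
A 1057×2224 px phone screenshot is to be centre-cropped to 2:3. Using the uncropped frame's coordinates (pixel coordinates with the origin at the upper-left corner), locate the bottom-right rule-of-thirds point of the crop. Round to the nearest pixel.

(705, 1376)

1057/2224 < 2/3, so the 2:3 crop keeps the full width 1057 and trims height to 1057 × 3/2 = 1585.50 px.
Top offset = (2224 − 1585.50)/2 = 319.25 px; left offset = 0.
Bottom-right is two-thirds across and two-thirds down within the crop:
x = 0.00 + 2 × 1057.00/3 ≈ 705; y = 319.25 + 2 × 1585.50/3 ≈ 1376.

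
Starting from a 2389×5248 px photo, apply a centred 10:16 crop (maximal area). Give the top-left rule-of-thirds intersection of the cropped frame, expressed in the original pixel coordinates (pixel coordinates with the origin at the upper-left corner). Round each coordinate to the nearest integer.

2389/5248 < 10/16, so the 10:16 crop keeps the full width 2389 and trims height to 2389 × 16/10 = 3822.40 px.
Top offset = (5248 − 3822.40)/2 = 712.80 px; left offset = 0.
Top-left is one-third across and one-third down within the crop:
x = 0.00 + 1 × 2389.00/3 ≈ 796; y = 712.80 + 1 × 3822.40/3 ≈ 1987.

x = 796 px, y = 1987 px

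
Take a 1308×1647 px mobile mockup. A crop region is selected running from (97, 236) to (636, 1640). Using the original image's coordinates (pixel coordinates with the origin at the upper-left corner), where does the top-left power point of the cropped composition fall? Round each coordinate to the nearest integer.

x = 277 px, y = 704 px

Crop width = 636 − 97 = 539 px; one third is 179.67 px.
Crop height = 1640 − 236 = 1404 px; one third is 468.00 px.
The top-left point is one-third across and one-third down within the crop:
x = 97 + 1 × 179.67 ≈ 277; y = 236 + 1 × 468.00 ≈ 704.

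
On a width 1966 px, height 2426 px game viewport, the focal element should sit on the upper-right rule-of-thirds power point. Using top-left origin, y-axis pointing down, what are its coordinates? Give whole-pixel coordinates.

(1311, 809)

The upper-right point sits two-thirds of the way across and one-third of the way down.
x = 2 × 1966/3 ≈ 1311; y = 1 × 2426/3 ≈ 809.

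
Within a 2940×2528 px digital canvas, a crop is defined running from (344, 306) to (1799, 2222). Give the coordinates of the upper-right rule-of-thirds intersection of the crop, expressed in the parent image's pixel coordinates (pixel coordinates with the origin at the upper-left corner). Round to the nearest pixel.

Crop width = 1799 − 344 = 1455 px; one third is 485.00 px.
Crop height = 2222 − 306 = 1916 px; one third is 638.67 px.
The upper-right point is two-thirds across and one-third down within the crop:
x = 344 + 2 × 485.00 ≈ 1314; y = 306 + 1 × 638.67 ≈ 945.

(1314, 945)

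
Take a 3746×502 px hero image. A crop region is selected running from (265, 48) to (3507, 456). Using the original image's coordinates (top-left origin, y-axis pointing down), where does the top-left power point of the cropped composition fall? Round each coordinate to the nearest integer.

Crop width = 3507 − 265 = 3242 px; one third is 1080.67 px.
Crop height = 456 − 48 = 408 px; one third is 136.00 px.
The top-left point is one-third across and one-third down within the crop:
x = 265 + 1 × 1080.67 ≈ 1346; y = 48 + 1 × 136.00 ≈ 184.

x = 1346 px, y = 184 px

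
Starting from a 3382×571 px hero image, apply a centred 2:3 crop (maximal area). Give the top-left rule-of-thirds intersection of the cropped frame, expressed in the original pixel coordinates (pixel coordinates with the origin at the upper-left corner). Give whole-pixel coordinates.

x = 1628 px, y = 190 px

3382/571 > 2/3, so the 2:3 crop keeps the full height 571 and trims width to 571 × 2/3 = 380.67 px.
Left offset = (3382 − 380.67)/2 = 1500.67 px; top offset = 0.
Top-left is one-third across and one-third down within the crop:
x = 1500.67 + 1 × 380.67/3 ≈ 1628; y = 0.00 + 1 × 571.00/3 ≈ 190.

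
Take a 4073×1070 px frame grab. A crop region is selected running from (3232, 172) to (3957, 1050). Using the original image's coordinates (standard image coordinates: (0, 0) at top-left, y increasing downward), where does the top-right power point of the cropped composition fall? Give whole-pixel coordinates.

Crop width = 3957 − 3232 = 725 px; one third is 241.67 px.
Crop height = 1050 − 172 = 878 px; one third is 292.67 px.
The top-right point is two-thirds across and one-third down within the crop:
x = 3232 + 2 × 241.67 ≈ 3715; y = 172 + 1 × 292.67 ≈ 465.

(3715, 465)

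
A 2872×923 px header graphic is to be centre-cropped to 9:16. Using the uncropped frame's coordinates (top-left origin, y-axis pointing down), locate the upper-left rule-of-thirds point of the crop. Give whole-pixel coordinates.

(1349, 308)

2872/923 > 9/16, so the 9:16 crop keeps the full height 923 and trims width to 923 × 9/16 = 519.19 px.
Left offset = (2872 − 519.19)/2 = 1176.41 px; top offset = 0.
Upper-left is one-third across and one-third down within the crop:
x = 1176.41 + 1 × 519.19/3 ≈ 1349; y = 0.00 + 1 × 923.00/3 ≈ 308.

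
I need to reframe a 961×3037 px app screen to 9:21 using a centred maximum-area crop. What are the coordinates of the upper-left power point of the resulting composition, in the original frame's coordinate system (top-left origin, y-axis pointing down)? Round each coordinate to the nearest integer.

961/3037 < 9/21, so the 9:21 crop keeps the full width 961 and trims height to 961 × 21/9 = 2242.33 px.
Top offset = (3037 − 2242.33)/2 = 397.33 px; left offset = 0.
Upper-left is one-third across and one-third down within the crop:
x = 0.00 + 1 × 961.00/3 ≈ 320; y = 397.33 + 1 × 2242.33/3 ≈ 1145.

(320, 1145)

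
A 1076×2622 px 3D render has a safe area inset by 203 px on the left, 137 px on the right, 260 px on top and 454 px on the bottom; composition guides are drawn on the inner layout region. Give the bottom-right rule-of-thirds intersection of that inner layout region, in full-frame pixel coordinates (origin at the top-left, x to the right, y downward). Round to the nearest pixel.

(694, 1532)

Content width = 1076 − 203 − 137 = 736 px; content height = 2622 − 260 − 454 = 1908 px.
Bottom-right is two-thirds across and two-thirds down within the inner layout region.
x = 203 + 2 × 736/3 = 203 + 490.67 ≈ 694
y = 260 + 2 × 1908/3 = 260 + 1272.00 ≈ 1532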